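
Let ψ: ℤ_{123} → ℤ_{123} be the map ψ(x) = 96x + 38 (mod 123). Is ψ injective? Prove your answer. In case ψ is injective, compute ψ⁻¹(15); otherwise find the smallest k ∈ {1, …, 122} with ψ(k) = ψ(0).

Recall: ψ is injective when ψ(s) = ψ(t) forces s = t.
We have gcd(96, 123) = 3 > 1. Taking s = 0 and t = 41: ψ(0) = 38 and ψ(41) = 96·41 + 38 = 3974 ≡ 38 (mod 123).
So ψ(0) = ψ(41) while 0 ≠ 41, so ψ is not injective.
Since ψ is not injective, we find the least positive k with ψ(k) = ψ(0): this means 96k ≡ 0 (mod 123), i.e. 123 ∣ 96k. Since gcd(96, 123) = 3, dividing through by 3 this holds exactly when 41 ∣ 32k, and as gcd(32, 41) = 1, exactly when 41 ∣ k.
The smallest positive such k is 41.

41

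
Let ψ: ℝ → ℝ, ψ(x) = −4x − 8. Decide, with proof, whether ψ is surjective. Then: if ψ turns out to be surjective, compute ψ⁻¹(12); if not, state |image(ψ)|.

For any y ∈ ℝ, x = (y + 8)/(−4) satisfies ψ(x) = y.
Thus ψ is surjective.
Since ψ is surjective, we compute ψ⁻¹(12) = (12 + 8)/(−4) = −5.

-5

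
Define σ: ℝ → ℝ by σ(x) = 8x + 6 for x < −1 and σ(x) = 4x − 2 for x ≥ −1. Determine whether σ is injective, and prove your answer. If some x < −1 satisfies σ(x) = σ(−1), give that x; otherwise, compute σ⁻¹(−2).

-3/2

Both pieces are strictly increasing (slopes 8 and 4), so each is injective on its own interval.
The left piece maps (−∞, −1) onto (−∞, −2); the right piece maps [−1, ∞) onto [−6, ∞).
These images overlap. In particular σ(−1) = −6 (right piece), and solving 8x + 6 = −6 on the left piece gives x = −3/2 < −1.
So σ(−3/2) = σ(−1) with −3/2 ≠ −1, and σ is not injective. This x = −3/2 is the requested value below −1.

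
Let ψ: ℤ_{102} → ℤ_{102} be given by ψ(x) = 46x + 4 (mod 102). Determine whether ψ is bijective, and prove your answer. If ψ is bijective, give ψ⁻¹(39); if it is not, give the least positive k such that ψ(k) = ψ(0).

We have gcd(46, 102) = 2 > 1. Taking x_1 = 0 and x_2 = 51: ψ(0) = 4 and ψ(51) = 46·51 + 4 = 2350 ≡ 4 (mod 102).
So ψ(0) = ψ(51) while 0 ≠ 51, thus ψ is not injective, hence not bijective.
Since ψ is not bijective, we find the least positive k with ψ(k) = ψ(0): this means 46k ≡ 0 (mod 102), i.e. 102 ∣ 46k. Since gcd(46, 102) = 2, dividing through by 2 this holds exactly when 51 ∣ 23k, and as gcd(23, 51) = 1, exactly when 51 ∣ k.
The smallest positive such k is 51.

51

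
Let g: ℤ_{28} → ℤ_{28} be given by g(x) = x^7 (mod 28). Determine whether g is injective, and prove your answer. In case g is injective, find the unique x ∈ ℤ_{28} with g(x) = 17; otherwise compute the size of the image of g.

g(0) = 0^7 = 0.
g(14): Repeated squaring mod 28: 14^1 ≡ 14, 14^2 ≡ 14² = 196 ≡ 0, 14^4 ≡ 0² = 0. Since 7 = 4 + 2 + 1, 14^7 ≡ 0·0·14: 0·0 = 0, then 0·14 = 0. So 14^7 ≡ 0 (mod 28).
So g(0) = g(14) = 0 while 0 ≠ 14, therefore g is not injective.
Since g is not injective, we determine |image(g)|. Computing x^7 mod 28 for each x (by repeated squaring, reducing mod 28 at every step), the values g(0), g(1), …, g(27) are: 0, 1, 16, 3, 4, 5, 20, 7, 8, 9, 24, 11, 12, 13, 0, 15, 16, 17, 4, 19, 20, 21, 8, 23, 24, 25, 12, 27.
The distinct values are {0, 1, 3, 4, 5, 7, 8, 9, 11, 12, 13, 15, 16, 17, 19, 20, 21, 23, 24, 25, 27}; there are 21 of them.

21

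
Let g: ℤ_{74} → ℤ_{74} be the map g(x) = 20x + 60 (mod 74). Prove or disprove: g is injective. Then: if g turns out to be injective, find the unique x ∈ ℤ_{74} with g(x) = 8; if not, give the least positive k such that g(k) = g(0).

37

Recall: injectivity means: for all s, t in the domain, g(s) = g(t) implies s = t.
We have gcd(20, 74) = 2 > 1. Taking s = 0 and t = 37: g(0) = 60 and g(37) = 20·37 + 60 = 800 ≡ 60 (mod 74).
So g(0) = g(37) while 0 ≠ 37, thus g is not injective.
Since g is not injective, we find the least positive k with g(k) = g(0): this means 20k ≡ 0 (mod 74), i.e. 74 ∣ 20k. Since gcd(20, 74) = 2, dividing through by 2 this holds exactly when 37 ∣ 10k, and as gcd(10, 37) = 1, exactly when 37 ∣ k.
The smallest positive such k is 37.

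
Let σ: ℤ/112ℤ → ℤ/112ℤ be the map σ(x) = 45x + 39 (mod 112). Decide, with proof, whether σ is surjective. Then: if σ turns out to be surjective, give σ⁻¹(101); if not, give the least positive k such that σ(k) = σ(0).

Recall that surjectivity means every element of the codomain has a preimage under σ.
Since gcd(45, 112) = 1, 45 is invertible modulo 112. Euclid's algorithm: 112 = 2·45 + 22, 45 = 2·22 + 1; back-substituting gives 1 = 5·45 − 2·112, so 45⁻¹ ≡ 5 (mod 112).
Then y ↦ 5(y − 39) is a two-sided inverse to σ, so every y ∈ ℤ/112ℤ has a preimage.
Therefore σ is surjective.
Since σ is surjective, we compute σ⁻¹(101): solve 45x + 39 ≡ 101 (mod 112), i.e. 45x ≡ 62 (mod 112).
Multiplying by 45⁻¹ = 5 gives x ≡ 5·62 = 310 = 2·112 + 86 ≡ 86 (mod 112).
Check: σ(86) = 45·86 + 39 = 3909 = 34·112 + 101 ≡ 101 (mod 112).

86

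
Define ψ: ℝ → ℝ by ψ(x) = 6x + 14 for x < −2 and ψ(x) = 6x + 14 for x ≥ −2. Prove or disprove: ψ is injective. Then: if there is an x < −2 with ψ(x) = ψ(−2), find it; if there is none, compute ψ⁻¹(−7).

Both pieces are strictly increasing (slopes 6 and 6), so each is injective on its own interval.
The left piece maps (−∞, −2) onto (−∞, 2); the right piece maps [−2, ∞) onto [2, ∞).
These images are disjoint, so no value is attained by both pieces. So ψ is injective.
Because the two images are disjoint, no x < −2 has ψ(x) = ψ(−2), so we compute ψ⁻¹(−7): −7 lies in (−∞, 2), so solve 6x + 14 = −7: x = (−7 − 14)/6 = −7/2.

-7/2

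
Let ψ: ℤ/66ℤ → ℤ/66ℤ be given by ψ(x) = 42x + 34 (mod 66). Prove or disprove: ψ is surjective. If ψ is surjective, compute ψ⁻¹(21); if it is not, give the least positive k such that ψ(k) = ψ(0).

11

Since gcd(42, 66) = 6, we have 42x ≡ 0 (mod 6) for all x, so ψ(x) ≡ 4 (mod 6).
But 0 ≢ 4 (mod 6), so 0 ∈ ℤ/66ℤ has no preimage. Therefore ψ is not surjective.
Since ψ is not surjective, we find the least positive k with ψ(k) = ψ(0): this means 42k ≡ 0 (mod 66), i.e. 66 ∣ 42k. Since gcd(42, 66) = 6, dividing through by 6 this holds exactly when 11 ∣ 7k, and as gcd(7, 11) = 1, exactly when 11 ∣ k.
The smallest positive such k is 11.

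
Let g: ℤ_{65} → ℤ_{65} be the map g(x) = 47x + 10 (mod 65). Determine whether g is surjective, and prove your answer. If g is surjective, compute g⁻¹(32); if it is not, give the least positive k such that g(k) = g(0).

Since gcd(47, 65) = 1, 47 is invertible modulo 65. Euclid's algorithm: 65 = 1·47 + 18, 47 = 2·18 + 11, 18 = 1·11 + 7, 11 = 1·7 + 4, 7 = 1·4 + 3, 4 = 1·3 + 1; back-substituting gives 1 = 18·47 − 13·65, so 47⁻¹ ≡ 18 (mod 65).
For any y ∈ ℤ_{65}, x = 18(y − 10) mod 65 satisfies g(x) = 47·18(y − 10) + 10 ≡ y (since 47·18 ≡ 1 mod 65). So every y has a preimage.
So g is surjective.
Since g is surjective, we compute g⁻¹(32): solve 47x + 10 ≡ 32 (mod 65), i.e. 47x ≡ 22 (mod 65).
Multiplying by 47⁻¹ = 18 gives x ≡ 18·22 = 396 = 6·65 + 6 ≡ 6 (mod 65).
Check: g(6) = 47·6 + 10 = 292 = 4·65 + 32 ≡ 32 (mod 65).

6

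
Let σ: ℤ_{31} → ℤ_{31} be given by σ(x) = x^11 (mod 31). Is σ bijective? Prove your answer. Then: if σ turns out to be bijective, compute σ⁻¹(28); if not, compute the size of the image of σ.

Since 31 is prime, the nonzero elements of ℤ_{31} form a cyclic group of order 30.
As gcd(11, 30) = 1, raising to the 11th power is a bijection on this group: if a^11 ≡ b^11 then (ab^{−1})^11 = 1, and the only element of order dividing gcd(11, 30) = 1 is 1, so a = b.
With σ(0) = 0 this makes σ injective on all of ℤ_{31}, hence bijective (finite equal-size domain and codomain). In particular σ is bijective.
Since σ is bijective, we find the preimage of 28. The inverse of x ↦ x^11 on (ℤ_{31})^× is x ↦ x^11, because 11·11 = 121 = 4·30 + 1 ≡ 1 (mod 30) and x^{30} = 1 for x ≠ 0 (Fermat). So σ⁻¹(28) = 28^11 mod 31.
Repeated squaring mod 31: 28^1 ≡ 28, 28^2 ≡ 28² = 784 ≡ 9, 28^4 ≡ 9² = 81 ≡ 19, 28^8 ≡ 19² = 361 ≡ 20. Since 11 = 8 + 2 + 1, 28^11 ≡ 20·9·28: 20·9 = 180 ≡ 25, then 25·28 = 700 ≡ 18. So 28^11 ≡ 18 (mod 31).
Hence σ⁻¹(28) = 18.

18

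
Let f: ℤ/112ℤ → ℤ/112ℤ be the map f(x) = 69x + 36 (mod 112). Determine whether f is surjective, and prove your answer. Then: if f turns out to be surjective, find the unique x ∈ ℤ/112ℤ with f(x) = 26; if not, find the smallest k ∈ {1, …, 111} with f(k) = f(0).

94

Since gcd(69, 112) = 1, 69 is invertible modulo 112. Euclid's algorithm: 112 = 1·69 + 43, 69 = 1·43 + 26, 43 = 1·26 + 17, 26 = 1·17 + 9, 17 = 1·9 + 8, 9 = 1·8 + 1; back-substituting gives 1 = 13·69 − 8·112, so 69⁻¹ ≡ 13 (mod 112).
For any y ∈ ℤ/112ℤ, x = 13(y − 36) mod 112 satisfies f(x) = 69·13(y − 36) + 36 ≡ y (since 69·13 ≡ 1 mod 112). So every y has a preimage.
Hence f is surjective.
Since f is surjective, we compute f⁻¹(26): solve 69x + 36 ≡ 26 (mod 112), i.e. 69x ≡ 102 (mod 112).
Multiplying by 69⁻¹ = 13 gives x ≡ 13·102 = 1326 = 11·112 + 94 ≡ 94 (mod 112).
Check: f(94) = 69·94 + 36 = 6522 = 58·112 + 26 ≡ 26 (mod 112).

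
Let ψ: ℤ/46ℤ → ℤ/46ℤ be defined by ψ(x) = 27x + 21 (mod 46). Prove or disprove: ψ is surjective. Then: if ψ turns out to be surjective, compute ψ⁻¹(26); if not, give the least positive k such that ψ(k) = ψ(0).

By definition, ψ is surjective if every y in the codomain equals ψ(x) for some x in the domain.
Since gcd(27, 46) = 1, 27 is invertible modulo 46. Euclid's algorithm: 46 = 1·27 + 19, 27 = 1·19 + 8, 19 = 2·8 + 3, 8 = 2·3 + 2, 3 = 1·2 + 1; back-substituting gives 1 = 29·27 − 17·46, so 27⁻¹ ≡ 29 (mod 46).
Then y ↦ 29(y − 21) is a two-sided inverse to ψ, so every y ∈ ℤ/46ℤ has a preimage.
So ψ is surjective.
Since ψ is surjective, we compute ψ⁻¹(26): solve 27x + 21 ≡ 26 (mod 46), i.e. 27x ≡ 5 (mod 46).
Multiplying by 27⁻¹ = 29 gives x ≡ 29·5 = 145 = 3·46 + 7 ≡ 7 (mod 46).
Check: ψ(7) = 27·7 + 21 = 210 = 4·46 + 26 ≡ 26 (mod 46).

7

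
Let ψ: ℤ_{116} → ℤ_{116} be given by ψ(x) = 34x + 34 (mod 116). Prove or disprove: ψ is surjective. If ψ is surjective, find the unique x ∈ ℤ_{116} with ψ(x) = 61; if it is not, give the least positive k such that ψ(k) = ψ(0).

58

Recall that surjectivity means every element of the codomain has a preimage under ψ.
Since gcd(34, 116) = 2, we have 34x ≡ 0 (mod 2) for all x, so ψ(x) ≡ 0 (mod 2).
But 1 ≢ 0 (mod 2), so 1 ∈ ℤ_{116} has no preimage. So ψ is not surjective.
Since ψ is not surjective, we find the least positive k with ψ(k) = ψ(0): this means 34k ≡ 0 (mod 116), i.e. 116 ∣ 34k. Since gcd(34, 116) = 2, dividing through by 2 this holds exactly when 58 ∣ 17k, and as gcd(17, 58) = 1, exactly when 58 ∣ k.
The smallest positive such k is 58.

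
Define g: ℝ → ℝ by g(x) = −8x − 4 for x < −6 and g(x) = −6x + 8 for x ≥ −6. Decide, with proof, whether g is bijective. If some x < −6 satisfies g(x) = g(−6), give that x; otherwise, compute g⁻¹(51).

Both pieces are strictly decreasing (slopes −8 and −6), so each is injective on its own interval.
The left piece maps (−∞, −6) onto (44, ∞); the right piece maps [−6, ∞) onto (−∞, 44].
Since 44 = 44, the images partition ℝ: g is injective and surjective, hence bijective.
Because the two images are disjoint, no x < −6 has g(x) = g(−6), so we compute g⁻¹(51): 51 lies in (44, ∞), so solve −8x − 4 = 51: x = (51 + 4)/(−8) = −55/8.

-55/8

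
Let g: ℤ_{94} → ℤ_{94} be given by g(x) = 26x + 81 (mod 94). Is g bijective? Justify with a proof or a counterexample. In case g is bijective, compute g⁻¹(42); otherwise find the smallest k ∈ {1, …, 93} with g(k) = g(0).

We have gcd(26, 94) = 2 > 1. Taking x_1 = 0 and x_2 = 47: g(0) = 81 and g(47) = 26·47 + 81 = 1303 ≡ 81 (mod 94).
So g(0) = g(47) while 0 ≠ 47, hence g is not injective, hence not bijective.
Since g is not bijective, we find the least positive k with g(k) = g(0): this means 26k ≡ 0 (mod 94), i.e. 94 ∣ 26k. Since gcd(26, 94) = 2, dividing through by 2 this holds exactly when 47 ∣ 13k, and as gcd(13, 47) = 1, exactly when 47 ∣ k.
The smallest positive such k is 47.

47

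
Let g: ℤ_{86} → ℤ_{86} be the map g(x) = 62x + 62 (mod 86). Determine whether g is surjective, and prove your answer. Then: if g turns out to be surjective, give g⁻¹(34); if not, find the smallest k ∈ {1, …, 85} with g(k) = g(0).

43

Recall: surjectivity means every element of the codomain has a preimage under g.
Since gcd(62, 86) = 2, we have 62x ≡ 0 (mod 2) for all x, so g(x) ≡ 0 (mod 2).
But 1 ≢ 0 (mod 2), so 1 ∈ ℤ_{86} has no preimage. Hence g is not surjective.
Since g is not surjective, we find the least positive k with g(k) = g(0): this means 62k ≡ 0 (mod 86), i.e. 86 ∣ 62k. Since gcd(62, 86) = 2, dividing through by 2 this holds exactly when 43 ∣ 31k, and as gcd(31, 43) = 1, exactly when 43 ∣ k.
The smallest positive such k is 43.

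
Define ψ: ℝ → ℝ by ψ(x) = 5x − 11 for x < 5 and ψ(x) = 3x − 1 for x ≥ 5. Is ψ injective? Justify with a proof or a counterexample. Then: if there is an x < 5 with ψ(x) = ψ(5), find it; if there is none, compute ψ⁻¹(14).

Both pieces are strictly increasing (slopes 5 and 3), so each is injective on its own interval.
The left piece maps (−∞, 5) onto (−∞, 14); the right piece maps [5, ∞) onto [14, ∞).
These images are disjoint, so no value is attained by both pieces. Hence ψ is injective.
Because the two images are disjoint, no x < 5 has ψ(x) = ψ(5), so we compute ψ⁻¹(14): 14 lies in [14, ∞), so solve 3x − 1 = 14: x = (14 + 1)/3 = 5.

5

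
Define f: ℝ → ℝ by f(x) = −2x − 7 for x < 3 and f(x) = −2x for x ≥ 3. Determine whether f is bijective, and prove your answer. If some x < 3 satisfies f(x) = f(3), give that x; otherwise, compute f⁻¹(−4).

Both pieces are strictly decreasing (slopes −2 and −2), so each is injective on its own interval.
The left piece maps (−∞, 3) onto (−13, ∞); the right piece maps [3, ∞) onto (−∞, −6].
These images overlap. In particular f(3) = −6 (right piece), and solving −2x − 7 = −6 on the left piece gives x = −1/2 < 3.
So f(−1/2) = f(3) with −1/2 ≠ 3, and f is not injective, hence not bijective. This x = −1/2 is the requested value below 3.

-1/2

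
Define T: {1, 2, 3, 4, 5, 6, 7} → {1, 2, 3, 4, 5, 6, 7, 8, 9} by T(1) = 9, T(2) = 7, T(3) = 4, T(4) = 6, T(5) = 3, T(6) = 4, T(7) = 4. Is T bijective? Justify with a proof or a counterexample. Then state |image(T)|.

5

T(3) = 4 = T(6) with 3 ≠ 6, so T is not injective, hence not bijective.
The image of T is {3, 4, 6, 7, 9}, which has 5 elements.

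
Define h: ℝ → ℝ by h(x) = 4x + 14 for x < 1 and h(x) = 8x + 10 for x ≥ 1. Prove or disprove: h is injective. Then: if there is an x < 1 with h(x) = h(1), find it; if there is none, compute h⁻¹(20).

5/4

Both pieces are strictly increasing (slopes 4 and 8), so each is injective on its own interval.
The left piece maps (−∞, 1) onto (−∞, 18); the right piece maps [1, ∞) onto [18, ∞).
These images are disjoint, so no value is attained by both pieces. Thus h is injective.
Because the two images are disjoint, no x < 1 has h(x) = h(1), so we compute h⁻¹(20): 20 lies in [18, ∞), so solve 8x + 10 = 20: x = (20 − 10)/8 = 5/4.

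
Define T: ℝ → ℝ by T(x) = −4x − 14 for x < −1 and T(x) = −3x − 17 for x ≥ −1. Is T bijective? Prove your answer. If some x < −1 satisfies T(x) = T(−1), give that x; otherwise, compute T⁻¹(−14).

-1

Both pieces are strictly decreasing (slopes −4 and −3), so each is injective on its own interval.
The left piece maps (−∞, −1) onto (−10, ∞); the right piece maps [−1, ∞) onto (−∞, −14].
The images leave a gap (−10 has no preimage), so T is not surjective, hence not bijective.
Because the two images are disjoint, no x < −1 has T(x) = T(−1), so we compute T⁻¹(−14): −14 lies in (−∞, −14], so solve −3x − 17 = −14: x = (−14 + 17)/(−3) = −1.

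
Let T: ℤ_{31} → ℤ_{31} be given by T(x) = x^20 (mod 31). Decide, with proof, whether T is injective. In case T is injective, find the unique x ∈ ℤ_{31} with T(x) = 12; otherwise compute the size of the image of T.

T(1) = 1^20 = 1.
T(2): Repeated squaring mod 31: 2^1 ≡ 2, 2^2 ≡ 2² = 4, 2^4 ≡ 4² = 16, 2^8 ≡ 16² = 256 ≡ 8, 2^16 ≡ 8² = 64 ≡ 2. Since 20 = 16 + 4, 2^20 ≡ 2·16: 2·16 = 32 ≡ 1. So 2^20 ≡ 1 (mod 31).
So T(1) = T(2) = 1 while 1 ≠ 2, hence T is not injective.
Since T is not injective, we determine |image(T)|. Computing x^20 mod 31 for each x (by repeated squaring, reducing mod 31 at every step), the values T(0), T(1), …, T(30) are: 0, 1, 1, 5, 1, 25, 5, 5, 1, 25, 25, 25, 5, 25, 5, 1, 1, 5, 25, 5, 25, 25, 25, 1, 5, 5, 25, 1, 5, 1, 1.
The distinct values are {0, 1, 5, 25}; there are 4 of them.

4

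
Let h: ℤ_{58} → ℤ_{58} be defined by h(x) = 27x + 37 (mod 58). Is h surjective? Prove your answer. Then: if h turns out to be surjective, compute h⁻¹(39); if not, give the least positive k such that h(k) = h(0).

28

Since gcd(27, 58) = 1, 27 is invertible modulo 58. Euclid's algorithm: 58 = 2·27 + 4, 27 = 6·4 + 3, 4 = 1·3 + 1; back-substituting gives 1 = 43·27 − 20·58, so 27⁻¹ ≡ 43 (mod 58).
For any y ∈ ℤ_{58}, x = 43(y − 37) mod 58 satisfies h(x) = 27·43(y − 37) + 37 ≡ y (since 27·43 ≡ 1 mod 58). So every y has a preimage.
Therefore h is surjective.
Since h is surjective, we compute h⁻¹(39): solve 27x + 37 ≡ 39 (mod 58), i.e. 27x ≡ 2 (mod 58).
Multiplying by 27⁻¹ = 43 gives x ≡ 43·2 = 86 = 1·58 + 28 ≡ 28 (mod 58).
Check: h(28) = 27·28 + 37 = 793 = 13·58 + 39 ≡ 39 (mod 58).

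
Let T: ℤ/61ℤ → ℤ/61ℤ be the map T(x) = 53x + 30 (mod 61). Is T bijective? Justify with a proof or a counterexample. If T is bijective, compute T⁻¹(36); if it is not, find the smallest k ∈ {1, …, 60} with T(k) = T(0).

If T(a) = T(b), then 53a ≡ 53b (mod 61). Because gcd(53, 61) = 1, we may cancel 53 to get a ≡ b (mod 61).
We now compute 53⁻¹ mod 61 explicitly. Euclid's algorithm: 61 = 1·53 + 8, 53 = 6·8 + 5, 8 = 1·5 + 3, 5 = 1·3 + 2, 3 = 1·2 + 1; back-substituting gives 1 = 38·53 − 33·61, so 53⁻¹ ≡ 38 (mod 61).
Then y ↦ 38(y − 30) is a two-sided inverse to T, so every y ∈ ℤ/61ℤ has a preimage.
Hence T is bijective.
Since T is bijective, we find T⁻¹(36): we need 53x ≡ 36 − 30 ≡ 6 (mod 61). Using 53⁻¹ = 38: x ≡ 38·6 = 228 = 3·61 + 45, so x = 45.
Check: T(45) = 53·45 + 30 = 2415 = 39·61 + 36 ≡ 36 (mod 61).

45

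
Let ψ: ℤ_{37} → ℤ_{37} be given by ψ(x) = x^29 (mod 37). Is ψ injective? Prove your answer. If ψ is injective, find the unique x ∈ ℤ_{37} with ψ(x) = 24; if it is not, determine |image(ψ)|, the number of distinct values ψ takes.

2

Since 37 is prime, the nonzero elements of ℤ_{37} form a cyclic group of order 36.
As gcd(29, 36) = 1, raising to the 29th power is a bijection on this group: if a^29 ≡ b^29 then (ab^{−1})^29 = 1, and the only element of order dividing gcd(29, 36) = 1 is 1, so a = b.
With ψ(0) = 0 this makes ψ injective on all of ℤ_{37}, hence bijective (finite equal-size domain and codomain). In particular ψ is injective.
Since ψ is injective, we find the preimage of 24. The inverse of x ↦ x^29 on (ℤ_{37})^× is x ↦ x^5, because 29·5 = 145 = 4·36 + 1 ≡ 1 (mod 36) and x^{36} = 1 for x ≠ 0 (Fermat). So ψ⁻¹(24) = 24^5 mod 37.
Repeated squaring mod 37: 24^1 ≡ 24, 24^2 ≡ 24² = 576 ≡ 21, 24^4 ≡ 21² = 441 ≡ 34. Since 5 = 4 + 1, 24^5 ≡ 34·24: 34·24 = 816 ≡ 2. So 24^5 ≡ 2 (mod 37).
Hence ψ⁻¹(24) = 2.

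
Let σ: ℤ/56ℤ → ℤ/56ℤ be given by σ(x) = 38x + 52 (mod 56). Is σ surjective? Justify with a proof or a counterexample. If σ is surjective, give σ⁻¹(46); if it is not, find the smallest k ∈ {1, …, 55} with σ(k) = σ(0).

28

Recall: surjectivity means every element of the codomain has a preimage under σ.
Since gcd(38, 56) = 2, we have 38x ≡ 0 (mod 2) for all x, so σ(x) ≡ 0 (mod 2).
But 1 ≢ 0 (mod 2), so 1 ∈ ℤ/56ℤ has no preimage. Hence σ is not surjective.
Since σ is not surjective, we find the least positive k with σ(k) = σ(0): this means 38k ≡ 0 (mod 56), i.e. 56 ∣ 38k. Since gcd(38, 56) = 2, dividing through by 2 this holds exactly when 28 ∣ 19k, and as gcd(19, 28) = 1, exactly when 28 ∣ k.
The smallest positive such k is 28.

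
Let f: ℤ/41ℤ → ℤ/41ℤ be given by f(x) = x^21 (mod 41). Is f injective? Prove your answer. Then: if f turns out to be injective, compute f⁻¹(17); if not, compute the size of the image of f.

Since 41 is prime, the nonzero elements of ℤ/41ℤ form a cyclic group of order 40.
As gcd(21, 40) = 1, raising to the 21st power is a bijection on this group: if a^21 ≡ b^21 then (ab^{−1})^21 = 1, and the only element of order dividing gcd(21, 40) = 1 is 1, so a = b.
With f(0) = 0 this makes f injective on all of ℤ/41ℤ, hence bijective (finite equal-size domain and codomain). In particular f is injective.
Since f is injective, we find the preimage of 17. The inverse of x ↦ x^21 on (ℤ/41ℤ)^× is x ↦ x^21, because 21·21 = 441 = 11·40 + 1 ≡ 1 (mod 40) and x^{40} = 1 for x ≠ 0 (Fermat). So f⁻¹(17) = 17^21 mod 41.
Repeated squaring mod 41: 17^1 ≡ 17, 17^2 ≡ 17² = 289 ≡ 2, 17^4 ≡ 2² = 4, 17^8 ≡ 4² = 16, 17^16 ≡ 16² = 256 ≡ 10. Since 21 = 16 + 4 + 1, 17^21 ≡ 10·4·17: 10·4 = 40, then 40·17 = 680 ≡ 24. So 17^21 ≡ 24 (mod 41).
Hence f⁻¹(17) = 24.

24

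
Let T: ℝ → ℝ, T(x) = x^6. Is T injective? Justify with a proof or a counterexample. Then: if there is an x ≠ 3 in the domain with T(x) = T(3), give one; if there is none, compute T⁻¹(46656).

-3

T(3) = 729 = (−3)^6 = T(−3) (since 6 is even), with 3 ≠ −3. So T is not injective.
For the follow-up, such an x exists: taking x = −3 ∈ ℝ gives T(−3) = 729 = T(3) with −3 ≠ 3.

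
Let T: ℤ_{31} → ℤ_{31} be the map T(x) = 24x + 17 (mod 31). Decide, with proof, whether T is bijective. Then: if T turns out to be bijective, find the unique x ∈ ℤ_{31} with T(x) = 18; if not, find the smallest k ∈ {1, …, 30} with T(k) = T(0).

Suppose T(x_1) = T(x_2) in ℤ_{31}. Then 24x_1 + 17 ≡ 24x_2 + 17 (mod 31), hence 24(x_1 − x_2) ≡ 0 (mod 31).
Since gcd(24, 31) = 1, 24 is invertible modulo 31, hence x_1 − x_2 ≡ 0 (mod 31), i.e. x_1 = x_2.
We now compute 24⁻¹ mod 31 explicitly. Euclid's algorithm: 31 = 1·24 + 7, 24 = 3·7 + 3, 7 = 2·3 + 1; back-substituting gives 1 = 22·24 − 17·31, so 24⁻¹ ≡ 22 (mod 31).
For any y ∈ ℤ_{31}, x = 22(y − 17) mod 31 satisfies T(x) = 24·22(y − 17) + 17 ≡ y (since 24·22 ≡ 1 mod 31). So every y has a preimage.
So T is bijective.
Since T is bijective, we compute T⁻¹(18): solve 24x + 17 ≡ 18 (mod 31), i.e. 24x ≡ 1 (mod 31).
Multiplying by 24⁻¹ = 22 gives x ≡ 22·1 = 22 ≡ 22 (mod 31).
Check: T(22) = 24·22 + 17 = 545 = 17·31 + 18 ≡ 18 (mod 31).

22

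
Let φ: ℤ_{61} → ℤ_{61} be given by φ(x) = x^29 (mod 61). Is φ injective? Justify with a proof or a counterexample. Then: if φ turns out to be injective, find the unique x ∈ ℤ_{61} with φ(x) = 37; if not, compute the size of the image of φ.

Since 61 is prime, the nonzero elements of ℤ_{61} form a cyclic group of order 60.
As gcd(29, 60) = 1, raising to the 29th power is a bijection on this group: if s^29 ≡ t^29 then (st^{−1})^29 = 1, and the only element of order dividing gcd(29, 60) = 1 is 1, so s = t.
With φ(0) = 0 this makes φ injective on all of ℤ_{61}, hence bijective (finite equal-size domain and codomain). In particular φ is injective.
Since φ is injective, we find the preimage of 37. The inverse of x ↦ x^29 on (ℤ_{61})^× is x ↦ x^29, because 29·29 = 841 = 14·60 + 1 ≡ 1 (mod 60) and x^{60} = 1 for x ≠ 0 (Fermat). So φ⁻¹(37) = 37^29 mod 61.
Repeated squaring mod 61: 37^1 ≡ 37, 37^2 ≡ 37² = 1369 ≡ 27, 37^4 ≡ 27² = 729 ≡ 58, 37^8 ≡ 58² = 3364 ≡ 9, 37^16 ≡ 9² = 81 ≡ 20. Since 29 = 16 + 8 + 4 + 1, 37^29 ≡ 20·9·58·37: 20·9 = 180 ≡ 58, then 58·58 = 3364 ≡ 9, then 9·37 = 333 ≡ 28. So 37^29 ≡ 28 (mod 61).
Hence φ⁻¹(37) = 28.

28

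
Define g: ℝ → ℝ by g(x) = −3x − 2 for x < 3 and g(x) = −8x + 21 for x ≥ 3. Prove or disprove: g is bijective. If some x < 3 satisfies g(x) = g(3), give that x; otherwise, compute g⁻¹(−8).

1/3

Both pieces are strictly decreasing (slopes −3 and −8), so each is injective on its own interval.
The left piece maps (−∞, 3) onto (−11, ∞); the right piece maps [3, ∞) onto (−∞, −3].
These images overlap. In particular g(3) = −3 (right piece), and solving −3x − 2 = −3 on the left piece gives x = 1/3 < 3.
So g(1/3) = g(3) with 1/3 ≠ 3, and g is not injective, hence not bijective. This x = 1/3 is the requested value below 3.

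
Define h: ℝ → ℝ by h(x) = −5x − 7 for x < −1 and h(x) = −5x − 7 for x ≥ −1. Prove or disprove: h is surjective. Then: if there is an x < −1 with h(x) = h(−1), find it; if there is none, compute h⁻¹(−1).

-6/5

Both pieces are strictly decreasing (slopes −5 and −5), so each is injective on its own interval.
The left piece maps (−∞, −1) onto (−2, ∞); the right piece maps [−1, ∞) onto (−∞, −2].
These images together cover ℝ, so h is surjective.
Because the two images are disjoint, no x < −1 has h(x) = h(−1), so we compute h⁻¹(−1): −1 lies in (−2, ∞), so solve −5x − 7 = −1: x = (−1 + 7)/(−5) = −6/5.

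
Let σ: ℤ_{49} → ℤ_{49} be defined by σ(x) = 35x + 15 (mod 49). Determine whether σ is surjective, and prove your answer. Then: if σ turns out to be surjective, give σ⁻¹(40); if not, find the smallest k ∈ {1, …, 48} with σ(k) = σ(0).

7

Since gcd(35, 49) = 7, we have 35x ≡ 0 (mod 7) for all x, so σ(x) ≡ 1 (mod 7).
But 0 ≢ 1 (mod 7), so 0 ∈ ℤ_{49} has no preimage. Hence σ is not surjective.
Since σ is not surjective, we find the least positive k with σ(k) = σ(0): this means 35k ≡ 0 (mod 49), i.e. 49 ∣ 35k. Since gcd(35, 49) = 7, dividing through by 7 this holds exactly when 7 ∣ 5k, and as gcd(5, 7) = 1, exactly when 7 ∣ k.
The smallest positive such k is 7.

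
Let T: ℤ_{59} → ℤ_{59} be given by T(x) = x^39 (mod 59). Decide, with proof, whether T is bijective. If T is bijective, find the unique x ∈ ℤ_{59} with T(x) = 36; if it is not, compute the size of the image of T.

46

Since 59 is prime, the nonzero elements of ℤ_{59} form a cyclic group of order 58.
As gcd(39, 58) = 1, raising to the 39th power is a bijection on this group: if a^39 ≡ b^39 then (ab^{−1})^39 = 1, and the only element of order dividing gcd(39, 58) = 1 is 1, so a = b.
With T(0) = 0 this makes T injective on all of ℤ_{59}, hence bijective (finite equal-size domain and codomain). In particular T is bijective.
Since T is bijective, we find the preimage of 36. The inverse of x ↦ x^39 on (ℤ_{59})^× is x ↦ x^3, because 39·3 = 117 = 2·58 + 1 ≡ 1 (mod 58) and x^{58} = 1 for x ≠ 0 (Fermat). So T⁻¹(36) = 36^3 mod 59.
Repeated squaring mod 59: 36^1 ≡ 36, 36^2 ≡ 36² = 1296 ≡ 57. Since 3 = 2 + 1, 36^3 ≡ 57·36: 57·36 = 2052 ≡ 46. So 36^3 ≡ 46 (mod 59).
Hence T⁻¹(36) = 46.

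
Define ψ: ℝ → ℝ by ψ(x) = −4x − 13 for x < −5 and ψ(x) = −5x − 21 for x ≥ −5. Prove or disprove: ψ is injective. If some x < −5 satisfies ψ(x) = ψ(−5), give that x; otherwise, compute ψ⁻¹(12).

Both pieces are strictly decreasing (slopes −4 and −5), so each is injective on its own interval.
The left piece maps (−∞, −5) onto (7, ∞); the right piece maps [−5, ∞) onto (−∞, 4].
These images are disjoint, so no value is attained by both pieces. So ψ is injective.
Because the two images are disjoint, no x < −5 has ψ(x) = ψ(−5), so we compute ψ⁻¹(12): 12 lies in (7, ∞), so solve −4x − 13 = 12: x = (12 + 13)/(−4) = −25/4.

-25/4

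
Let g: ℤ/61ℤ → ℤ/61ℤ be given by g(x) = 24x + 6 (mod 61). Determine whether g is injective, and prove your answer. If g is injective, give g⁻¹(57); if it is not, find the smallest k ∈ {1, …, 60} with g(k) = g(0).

25

Recall that g is injective if g(x_1) = g(x_2) implies x_1 = x_2.
Suppose g(x_1) = g(x_2) in ℤ/61ℤ. Then 24x_1 + 6 ≡ 24x_2 + 6 (mod 61), thus 24(x_1 − x_2) ≡ 0 (mod 61).
Since gcd(24, 61) = 1, 24 is invertible modulo 61, hence x_1 − x_2 ≡ 0 (mod 61), i.e. x_1 = x_2.
Hence g is injective.
We now compute 24⁻¹ mod 61 explicitly. Euclid's algorithm: 61 = 2·24 + 13, 24 = 1·13 + 11, 13 = 1·11 + 2, 11 = 5·2 + 1; back-substituting gives 1 = 28·24 − 11·61, so 24⁻¹ ≡ 28 (mod 61).
Since g is injective, we compute g⁻¹(57): solve 24x + 6 ≡ 57 (mod 61), i.e. 24x ≡ 51 (mod 61).
Multiplying by 24⁻¹ = 28 gives x ≡ 28·51 = 1428 = 23·61 + 25 ≡ 25 (mod 61).
Check: g(25) = 24·25 + 6 = 606 = 9·61 + 57 ≡ 57 (mod 61).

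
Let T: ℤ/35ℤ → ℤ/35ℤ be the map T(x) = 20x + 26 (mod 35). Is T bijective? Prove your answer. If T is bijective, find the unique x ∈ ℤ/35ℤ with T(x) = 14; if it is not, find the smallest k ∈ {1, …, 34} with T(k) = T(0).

7

We have gcd(20, 35) = 5 > 1. Taking x_1 = 0 and x_2 = 7: T(0) = 26 and T(7) = 20·7 + 26 = 166 ≡ 26 (mod 35).
So T(0) = T(7) while 0 ≠ 7, therefore T is not injective, hence not bijective.
Since T is not bijective, we find the least positive k with T(k) = T(0): this means 20k ≡ 0 (mod 35), i.e. 35 ∣ 20k. Since gcd(20, 35) = 5, dividing through by 5 this holds exactly when 7 ∣ 4k, and as gcd(4, 7) = 1, exactly when 7 ∣ k.
The smallest positive such k is 7.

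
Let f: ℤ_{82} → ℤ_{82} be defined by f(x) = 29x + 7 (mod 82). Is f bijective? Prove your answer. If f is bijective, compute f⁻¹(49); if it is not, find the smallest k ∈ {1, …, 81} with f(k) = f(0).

Recall: injectivity means: for all u, v in the domain, f(u) = f(v) implies u = v.
If f(u) = f(v), then 29u ≡ 29v (mod 82). Because gcd(29, 82) = 1, we may cancel 29 to get u ≡ v (mod 82).
We now compute 29⁻¹ mod 82 explicitly. Euclid's algorithm: 82 = 2·29 + 24, 29 = 1·24 + 5, 24 = 4·5 + 4, 5 = 1·4 + 1; back-substituting gives 1 = 17·29 − 6·82, so 29⁻¹ ≡ 17 (mod 82).
Then y ↦ 17(y − 7) is a two-sided inverse to f, so every y ∈ ℤ_{82} has a preimage.
Therefore f is bijective.
Since f is bijective, we find f⁻¹(49): we need 29x ≡ 49 − 7 ≡ 42 (mod 82). Using 29⁻¹ = 17: x ≡ 17·42 = 714 = 8·82 + 58, so x = 58.
Check: f(58) = 29·58 + 7 = 1689 = 20·82 + 49 ≡ 49 (mod 82).

58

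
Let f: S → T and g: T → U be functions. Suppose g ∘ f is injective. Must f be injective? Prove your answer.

injective

Suppose f(s) = f(t). Applying g: (g ∘ f)(s) = (g ∘ f)(t). Since g ∘ f is injective, s = t. Therefore f is injective.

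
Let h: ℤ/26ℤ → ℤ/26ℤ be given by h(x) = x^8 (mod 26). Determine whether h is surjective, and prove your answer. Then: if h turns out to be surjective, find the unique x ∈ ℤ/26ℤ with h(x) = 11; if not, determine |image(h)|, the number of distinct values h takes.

8

h(1) = 1^8 = 1.
h(5): Repeated squaring mod 26: 5^1 ≡ 5, 5^2 ≡ 5² = 25, 5^4 ≡ 25² = 625 ≡ 1, 5^8 ≡ 1² = 1. So 5^8 ≡ 1 (mod 26).
So h(1) = h(5) = 1 while 1 ≠ 5, thus h is not injective.
A non-injective map from the 26-element set ℤ/26ℤ to itself takes at most 25 distinct values, so it cannot be surjective. Thus h is not surjective.
Since h is not surjective, we determine |image(h)|. Computing x^8 mod 26 for each x (by repeated squaring, reducing mod 26 at every step), the values h(0), h(1), …, h(25) are: 0, 1, 22, 9, 16, 1, 16, 3, 14, 3, 22, 9, 14, 13, 14, 9, 22, 3, 14, 3, 16, 1, 16, 9, 22, 1.
The distinct values are {0, 1, 3, 9, 13, 14, 16, 22}; there are 8 of them.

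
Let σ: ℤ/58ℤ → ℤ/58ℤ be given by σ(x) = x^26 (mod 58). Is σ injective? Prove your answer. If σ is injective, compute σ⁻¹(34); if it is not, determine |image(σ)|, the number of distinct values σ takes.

30

σ(28): Repeated squaring mod 58: 28^1 ≡ 28, 28^2 ≡ 28² = 784 ≡ 30, 28^4 ≡ 30² = 900 ≡ 30, 28^8 ≡ 30² = 900 ≡ 30, 28^16 ≡ 30² = 900 ≡ 30. Since 26 = 16 + 8 + 2, 28^26 ≡ 30·30·30: 30·30 = 900 ≡ 30, then 30·30 = 900 ≡ 30. So 28^26 ≡ 30 (mod 58).
σ(30): Repeated squaring mod 58: 30^1 ≡ 30, 30^2 ≡ 30² = 900 ≡ 30, 30^4 ≡ 30² = 900 ≡ 30, 30^8 ≡ 30² = 900 ≡ 30, 30^16 ≡ 30² = 900 ≡ 30. Since 26 = 16 + 8 + 2, 30^26 ≡ 30·30·30: 30·30 = 900 ≡ 30, then 30·30 = 900 ≡ 30. So 30^26 ≡ 30 (mod 58).
So σ(28) = σ(30) = 30 while 28 ≠ 30, thus σ is not injective.
Since σ is not injective, we determine |image(σ)|. Computing x^26 mod 58 for each x (by repeated squaring, reducing mod 58 at every step), the values σ(0), σ(1), …, σ(57) are: 0, 1, 22, 13, 20, 7, 54, 45, 34, 53, 38, 35, 28, 23, 4, 33, 52, 57, 6, 9, 24, 5, 16, 25, 36, 49, 42, 51, 30, 29, 30, 51, 42, 49, 36, 25, 16, 5, 24, 9, 6, 57, 52, 33, 4, 23, 28, 35, 38, 53, 34, 45, 54, 7, 20, 13, 22, 1.
The distinct values are {0, 1, 4, 5, 6, 7, 9, 13, 16, 20, 22, 23, 24, 25, 28, 29, 30, 33, 34, 35, 36, 38, 42, 45, 49, 51, 52, 53, 54, 57}; there are 30 of them.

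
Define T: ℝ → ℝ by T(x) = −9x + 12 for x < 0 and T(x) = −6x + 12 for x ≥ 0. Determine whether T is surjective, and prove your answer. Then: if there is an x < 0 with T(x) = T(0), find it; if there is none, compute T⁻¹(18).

Both pieces are strictly decreasing (slopes −9 and −6), so each is injective on its own interval.
The left piece maps (−∞, 0) onto (12, ∞); the right piece maps [0, ∞) onto (−∞, 12].
These images together cover ℝ, so T is surjective.
Because the two images are disjoint, no x < 0 has T(x) = T(0), so we compute T⁻¹(18): 18 lies in (12, ∞), so solve −9x + 12 = 18: x = (18 − 12)/(−9) = −2/3.

-2/3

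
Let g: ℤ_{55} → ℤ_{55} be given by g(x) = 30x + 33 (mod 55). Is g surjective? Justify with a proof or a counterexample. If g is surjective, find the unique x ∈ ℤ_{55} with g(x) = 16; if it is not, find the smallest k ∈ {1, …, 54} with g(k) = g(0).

Since gcd(30, 55) = 5, we have 30x ≡ 0 (mod 5) for all x, so g(x) ≡ 3 (mod 5).
But 0 ≢ 3 (mod 5), so 0 ∈ ℤ_{55} has no preimage. Thus g is not surjective.
Since g is not surjective, we find the least positive k with g(k) = g(0): this means 30k ≡ 0 (mod 55), i.e. 55 ∣ 30k. Since gcd(30, 55) = 5, dividing through by 5 this holds exactly when 11 ∣ 6k, and as gcd(6, 11) = 1, exactly when 11 ∣ k.
The smallest positive such k is 11.

11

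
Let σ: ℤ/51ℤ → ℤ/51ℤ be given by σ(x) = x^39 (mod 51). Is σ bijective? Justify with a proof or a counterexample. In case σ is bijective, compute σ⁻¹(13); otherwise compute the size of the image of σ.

4

Computing x^39 mod 51 for each x (by repeated squaring, reducing mod 51 at every step), the values σ(0), σ(1), …, σ(50) are: 0, 1, 26, 45, 13, 44, 48, 46, 32, 36, 22, 20, 24, 4, 23, 42, 16, 17, 18, 43, 11, 30, 10, 14, 12, 49, 2, 39, 37, 41, 21, 40, 8, 33, 34, 35, 9, 28, 47, 27, 31, 29, 15, 19, 5, 3, 7, 38, 6, 25, 50.
Every element of ℤ/51ℤ appears exactly once in this list, so σ is a bijection, and in particular bijective.
Since σ is bijective, we read off the preimage of 13 from the same table: σ(4) = 13, so σ⁻¹(13) = 4.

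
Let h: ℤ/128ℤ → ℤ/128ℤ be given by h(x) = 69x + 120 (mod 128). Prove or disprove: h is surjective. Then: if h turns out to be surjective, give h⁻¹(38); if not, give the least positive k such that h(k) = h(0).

Since gcd(69, 128) = 1, 69 is invertible modulo 128. Euclid's algorithm: 128 = 1·69 + 59, 69 = 1·59 + 10, 59 = 5·10 + 9, 10 = 1·9 + 1; back-substituting gives 1 = 13·69 − 7·128, so 69⁻¹ ≡ 13 (mod 128).
Then y ↦ 13(y − 120) is a two-sided inverse to h, so every y ∈ ℤ/128ℤ has a preimage.
Hence h is surjective.
Since h is surjective, we find h⁻¹(38): we need 69x ≡ 38 − 120 ≡ 46 (mod 128). Using 69⁻¹ = 13: x ≡ 13·46 = 598 = 4·128 + 86, so x = 86.
Check: h(86) = 69·86 + 120 = 6054 = 47·128 + 38 ≡ 38 (mod 128).

86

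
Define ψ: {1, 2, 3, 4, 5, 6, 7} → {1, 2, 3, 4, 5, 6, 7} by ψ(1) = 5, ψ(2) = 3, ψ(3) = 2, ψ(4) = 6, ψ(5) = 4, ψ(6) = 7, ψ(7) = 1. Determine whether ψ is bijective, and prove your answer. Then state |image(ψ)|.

The values 5, 3, 2, 6, 4, 7, 1 are a permutation of {1, 2, 3, 4, 5, 6, 7}: each element appears exactly once.
So ψ is injective and surjective, hence bijective.
The image of ψ is {1, 2, 3, 4, 5, 6, 7}, which has 7 elements.

7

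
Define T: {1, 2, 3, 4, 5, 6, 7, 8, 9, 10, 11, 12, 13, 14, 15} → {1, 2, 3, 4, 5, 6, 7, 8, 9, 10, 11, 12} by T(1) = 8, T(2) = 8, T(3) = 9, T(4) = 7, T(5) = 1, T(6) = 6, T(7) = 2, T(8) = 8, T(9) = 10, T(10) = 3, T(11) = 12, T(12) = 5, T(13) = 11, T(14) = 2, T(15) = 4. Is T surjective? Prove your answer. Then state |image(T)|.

12

Every element of the codomain has a preimage: 1 = T(5), 2 = T(7), 3 = T(10), 4 = T(15), 5 = T(12), 6 = T(6), 7 = T(4), 8 = T(1), 9 = T(3), 10 = T(9), 11 = T(13), 12 = T(11).
Hence T is surjective.
The image of T is {1, 2, 3, 4, 5, 6, 7, 8, 9, 10, 11, 12}, which has 12 elements.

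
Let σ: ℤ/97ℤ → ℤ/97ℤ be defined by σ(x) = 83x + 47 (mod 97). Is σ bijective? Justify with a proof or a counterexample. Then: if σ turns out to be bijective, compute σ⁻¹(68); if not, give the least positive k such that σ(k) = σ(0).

Suppose σ(s) = σ(t) in ℤ/97ℤ. Then 83s + 47 ≡ 83t + 47 (mod 97), thus 83(s − t) ≡ 0 (mod 97).
Since gcd(83, 97) = 1, 83 is invertible modulo 97, thus s − t ≡ 0 (mod 97), i.e. s = t.
We now compute 83⁻¹ mod 97 explicitly. Euclid's algorithm: 97 = 1·83 + 14, 83 = 5·14 + 13, 14 = 1·13 + 1; back-substituting gives 1 = 90·83 − 77·97, so 83⁻¹ ≡ 90 (mod 97).
Then y ↦ 90(y − 47) is a two-sided inverse to σ, so every y ∈ ℤ/97ℤ has a preimage.
Hence σ is bijective.
Since σ is bijective, we compute σ⁻¹(68): solve 83x + 47 ≡ 68 (mod 97), i.e. 83x ≡ 21 (mod 97).
Multiplying by 83⁻¹ = 90 gives x ≡ 90·21 = 1890 = 19·97 + 47 ≡ 47 (mod 97).
Check: σ(47) = 83·47 + 47 = 3948 = 40·97 + 68 ≡ 68 (mod 97).

47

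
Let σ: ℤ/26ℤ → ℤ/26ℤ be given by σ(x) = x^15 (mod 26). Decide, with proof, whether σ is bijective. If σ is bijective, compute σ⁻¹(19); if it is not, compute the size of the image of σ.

σ(1) = 1^15 = 1.
σ(3): Repeated squaring mod 26: 3^1 ≡ 3, 3^2 ≡ 3² = 9, 3^4 ≡ 9² = 81 ≡ 3, 3^8 ≡ 3² = 9. Since 15 = 8 + 4 + 2 + 1, 3^15 ≡ 9·3·9·3: 9·3 = 27 ≡ 1, then 1·9 = 9, then 9·3 = 27 ≡ 1. So 3^15 ≡ 1 (mod 26).
So σ(1) = σ(3) = 1 while 1 ≠ 3, therefore σ is not injective, hence not bijective.
Since σ is not bijective, we determine |image(σ)|. Computing x^15 mod 26 for each x (by repeated squaring, reducing mod 26 at every step), the values σ(0), σ(1), …, σ(25) are: 0, 1, 8, 1, 12, 21, 8, 5, 18, 1, 12, 5, 12, 13, 14, 21, 14, 25, 8, 21, 18, 5, 14, 25, 18, 25.
The distinct values are {0, 1, 5, 8, 12, 13, 14, 18, 21, 25}; there are 10 of them.

10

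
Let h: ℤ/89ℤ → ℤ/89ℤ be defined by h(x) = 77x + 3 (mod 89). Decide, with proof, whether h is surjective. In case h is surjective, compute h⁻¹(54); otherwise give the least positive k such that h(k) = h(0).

18

By definition, h is surjective if every y in the codomain equals h(x) for some x in the domain.
Since gcd(77, 89) = 1, 77 is invertible modulo 89. Euclid's algorithm: 89 = 1·77 + 12, 77 = 6·12 + 5, 12 = 2·5 + 2, 5 = 2·2 + 1; back-substituting gives 1 = 37·77 − 32·89, so 77⁻¹ ≡ 37 (mod 89).
For any y ∈ ℤ/89ℤ, x = 37(y − 3) mod 89 satisfies h(x) = 77·37(y − 3) + 3 ≡ y (since 77·37 ≡ 1 mod 89). So every y has a preimage.
So h is surjective.
Since h is surjective, we find h⁻¹(54): we need 77x ≡ 54 − 3 ≡ 51 (mod 89). Using 77⁻¹ = 37: x ≡ 37·51 = 1887 = 21·89 + 18, so x = 18.
Check: h(18) = 77·18 + 3 = 1389 = 15·89 + 54 ≡ 54 (mod 89).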